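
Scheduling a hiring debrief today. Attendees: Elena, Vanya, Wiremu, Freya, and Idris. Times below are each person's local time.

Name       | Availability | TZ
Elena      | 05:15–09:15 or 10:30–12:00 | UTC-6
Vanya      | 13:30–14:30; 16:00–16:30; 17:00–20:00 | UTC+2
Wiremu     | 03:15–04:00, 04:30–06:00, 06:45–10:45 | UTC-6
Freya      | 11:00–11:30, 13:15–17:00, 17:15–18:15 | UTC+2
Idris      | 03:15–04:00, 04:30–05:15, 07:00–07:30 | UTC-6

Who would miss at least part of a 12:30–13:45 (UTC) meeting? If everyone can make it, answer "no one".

Elena in UTC: 11:15-15:15, 16:30-18:00 (add 6h to convert from UTC-6).
Vanya in UTC: 11:30-12:30, 14:00-14:30, 15:00-18:00 (subtract 2h to convert from UTC+2).
Wiremu in UTC: 09:15-10:00, 10:30-12:00, 12:45-16:45 (add 6h to convert from UTC-6).
Freya in UTC: 09:00-09:30, 11:15-15:00, 15:15-16:15 (subtract 2h to convert from UTC+2).
Idris in UTC: 09:15-10:00, 10:30-11:15, 13:00-13:30 (add 6h to convert from UTC-6).
Elena: free for 12:30-13:45. Vanya: not fully free for 12:30-13:45. Wiremu: not fully free for 12:30-13:45. Freya: free for 12:30-13:45. Idris: not fully free for 12:30-13:45.

Idris, Vanya, Wiremu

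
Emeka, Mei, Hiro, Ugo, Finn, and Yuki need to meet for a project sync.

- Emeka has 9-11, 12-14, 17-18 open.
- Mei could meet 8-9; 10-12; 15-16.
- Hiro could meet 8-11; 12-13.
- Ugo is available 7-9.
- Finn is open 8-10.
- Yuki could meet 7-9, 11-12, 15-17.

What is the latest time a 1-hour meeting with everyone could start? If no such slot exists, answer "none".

none

Emeka ∩ Mei: 10:00-11:00.
Emeka ∩ Mei ∩ Hiro: 10:00-11:00.
Emeka ∩ Mei ∩ Hiro ∩ Ugo: ∅.
Emeka ∩ Mei ∩ Hiro ∩ Ugo ∩ Finn: ∅.
Emeka ∩ Mei ∩ Hiro ∩ Ugo ∩ Finn ∩ Yuki: ∅.
There is no time when everyone is free.
No common window is at least 60 minutes long.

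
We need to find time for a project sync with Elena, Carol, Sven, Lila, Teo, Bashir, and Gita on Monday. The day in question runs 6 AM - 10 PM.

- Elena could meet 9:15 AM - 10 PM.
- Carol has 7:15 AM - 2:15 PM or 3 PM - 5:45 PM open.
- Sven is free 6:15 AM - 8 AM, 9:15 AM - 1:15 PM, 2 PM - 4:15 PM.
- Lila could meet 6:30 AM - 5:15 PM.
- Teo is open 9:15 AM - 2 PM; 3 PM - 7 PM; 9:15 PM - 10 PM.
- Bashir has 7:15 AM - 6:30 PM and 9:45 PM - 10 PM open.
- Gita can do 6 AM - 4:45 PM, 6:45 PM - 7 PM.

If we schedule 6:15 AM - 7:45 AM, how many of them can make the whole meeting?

Sven and Gita can make the full 06:15-07:45 slot — that's 2.

2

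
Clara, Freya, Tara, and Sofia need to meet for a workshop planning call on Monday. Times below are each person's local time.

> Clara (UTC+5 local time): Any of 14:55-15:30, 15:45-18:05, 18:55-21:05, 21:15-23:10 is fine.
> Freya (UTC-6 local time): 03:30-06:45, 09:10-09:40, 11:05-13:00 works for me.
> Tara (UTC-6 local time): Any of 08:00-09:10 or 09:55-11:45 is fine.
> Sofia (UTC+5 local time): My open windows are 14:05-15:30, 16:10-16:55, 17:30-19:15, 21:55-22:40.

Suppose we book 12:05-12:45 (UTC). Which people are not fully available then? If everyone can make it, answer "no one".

Sofia, Tara

Clara in UTC: 09:55-10:30, 10:45-13:05, 13:55-16:05, 16:15-18:10 (subtract 5h to convert from UTC+5).
Freya in UTC: 09:30-12:45, 15:10-15:40, 17:05-19:00 (add 6h to convert from UTC-6).
Tara in UTC: 14:00-15:10, 15:55-17:45 (add 6h to convert from UTC-6).
Sofia in UTC: 09:05-10:30, 11:10-11:55, 12:30-14:15, 16:55-17:40 (subtract 5h to convert from UTC+5).
Clara: free for 12:05-12:45. Freya: free for 12:05-12:45. Tara: not fully free for 12:05-12:45. Sofia: not fully free for 12:05-12:45.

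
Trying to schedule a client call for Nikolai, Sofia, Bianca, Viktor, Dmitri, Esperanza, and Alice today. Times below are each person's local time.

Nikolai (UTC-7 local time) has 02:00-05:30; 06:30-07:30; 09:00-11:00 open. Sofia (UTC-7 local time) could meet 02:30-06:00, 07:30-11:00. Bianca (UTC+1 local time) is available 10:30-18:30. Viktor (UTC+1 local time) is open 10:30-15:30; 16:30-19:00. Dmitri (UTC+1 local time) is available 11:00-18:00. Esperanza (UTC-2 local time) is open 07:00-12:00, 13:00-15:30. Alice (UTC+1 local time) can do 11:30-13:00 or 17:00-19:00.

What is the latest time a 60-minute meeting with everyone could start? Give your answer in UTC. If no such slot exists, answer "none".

Nikolai in UTC: 09:00-12:30, 13:30-14:30, 16:00-18:00 (add 7h to convert from UTC-7).
Sofia in UTC: 09:30-13:00, 14:30-18:00 (add 7h to convert from UTC-7).
Bianca in UTC: 09:30-17:30 (subtract 1h to convert from UTC+1).
Viktor in UTC: 09:30-14:30, 15:30-18:00 (subtract 1h to convert from UTC+1).
Dmitri in UTC: 10:00-17:00 (subtract 1h to convert from UTC+1).
Esperanza in UTC: 09:00-14:00, 15:00-17:30 (add 2h to convert from UTC-2).
Alice in UTC: 10:30-12:00, 16:00-18:00 (subtract 1h to convert from UTC+1).
Nikolai ∩ Sofia: 09:30-12:30, 16:00-18:00.
Nikolai ∩ Sofia ∩ Bianca: 09:30-12:30, 16:00-17:30.
Nikolai ∩ Sofia ∩ Bianca ∩ Viktor: 09:30-12:30, 16:00-17:30.
Nikolai ∩ Sofia ∩ Bianca ∩ Viktor ∩ Dmitri: 10:00-12:30, 16:00-17:00.
Nikolai ∩ Sofia ∩ Bianca ∩ Viktor ∩ Dmitri ∩ Esperanza: 10:00-12:30, 16:00-17:00.
Nikolai ∩ Sofia ∩ Bianca ∩ Viktor ∩ Dmitri ∩ Esperanza ∩ Alice: 10:30-12:00, 16:00-17:00.
Those are the intersection windows.
The last common window of at least 60 minutes is 16:00-17:00; a 60-minute meeting can start as late as 16:00 and still end by 17:00.

16:00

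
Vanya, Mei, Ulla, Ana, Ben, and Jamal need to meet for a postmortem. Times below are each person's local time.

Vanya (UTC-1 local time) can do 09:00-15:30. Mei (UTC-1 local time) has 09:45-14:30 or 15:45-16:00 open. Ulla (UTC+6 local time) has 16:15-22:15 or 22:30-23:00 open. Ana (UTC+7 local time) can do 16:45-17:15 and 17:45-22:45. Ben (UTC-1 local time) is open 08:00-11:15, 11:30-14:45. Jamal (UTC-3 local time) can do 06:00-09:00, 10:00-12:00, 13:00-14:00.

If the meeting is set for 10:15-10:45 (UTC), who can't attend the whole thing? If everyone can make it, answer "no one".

Vanya in UTC: 10:00-16:30 (add 1h to convert from UTC-1).
Mei in UTC: 10:45-15:30, 16:45-17:00 (add 1h to convert from UTC-1).
Ulla in UTC: 10:15-16:15, 16:30-17:00 (subtract 6h to convert from UTC+6).
Ana in UTC: 09:45-10:15, 10:45-15:45 (subtract 7h to convert from UTC+7).
Ben in UTC: 09:00-12:15, 12:30-15:45 (add 1h to convert from UTC-1).
Jamal in UTC: 09:00-12:00, 13:00-15:00, 16:00-17:00 (add 3h to convert from UTC-3).
Vanya: free for 10:15-10:45. Mei: not fully free for 10:15-10:45. Ulla: free for 10:15-10:45. Ana: not fully free for 10:15-10:45. Ben: free for 10:15-10:45. Jamal: free for 10:15-10:45.

Ana, Mei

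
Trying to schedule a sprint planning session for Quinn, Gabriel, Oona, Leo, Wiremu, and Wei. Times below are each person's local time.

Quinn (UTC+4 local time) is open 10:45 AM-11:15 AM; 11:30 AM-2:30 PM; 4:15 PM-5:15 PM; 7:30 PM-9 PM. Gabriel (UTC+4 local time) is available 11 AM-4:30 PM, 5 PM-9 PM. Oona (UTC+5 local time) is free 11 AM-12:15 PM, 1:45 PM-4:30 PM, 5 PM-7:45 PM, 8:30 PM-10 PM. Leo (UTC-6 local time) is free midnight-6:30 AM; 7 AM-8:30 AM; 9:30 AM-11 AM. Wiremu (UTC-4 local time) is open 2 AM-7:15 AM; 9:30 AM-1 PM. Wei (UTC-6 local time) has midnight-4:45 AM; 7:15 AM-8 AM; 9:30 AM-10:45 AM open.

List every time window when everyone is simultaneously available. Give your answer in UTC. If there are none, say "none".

07:00-07:15, 08:45-10:30, 15:30-16:45

Quinn in UTC: 06:45-07:15, 07:30-10:30, 12:15-13:15, 15:30-17:00 (subtract 4h to convert from UTC+4).
Gabriel in UTC: 07:00-12:30, 13:00-17:00 (subtract 4h to convert from UTC+4).
Oona in UTC: 06:00-07:15, 08:45-11:30, 12:00-14:45, 15:30-17:00 (subtract 5h to convert from UTC+5).
Leo in UTC: 06:00-12:30, 13:00-14:30, 15:30-17:00 (add 6h to convert from UTC-6).
Wiremu in UTC: 06:00-11:15, 13:30-17:00 (add 4h to convert from UTC-4).
Wei in UTC: 06:00-10:45, 13:15-14:00, 15:30-16:45 (add 6h to convert from UTC-6).
Quinn ∩ Gabriel: 07:00-07:15, 07:30-10:30, 12:15-12:30, 13:00-13:15, 15:30-17:00.
Quinn ∩ Gabriel ∩ Oona: 07:00-07:15, 08:45-10:30, 12:15-12:30, 13:00-13:15, 15:30-17:00.
Quinn ∩ Gabriel ∩ Oona ∩ Leo: 07:00-07:15, 08:45-10:30, 12:15-12:30, 13:00-13:15, 15:30-17:00.
Quinn ∩ Gabriel ∩ Oona ∩ Leo ∩ Wiremu: 07:00-07:15, 08:45-10:30, 15:30-17:00.
Quinn ∩ Gabriel ∩ Oona ∩ Leo ∩ Wiremu ∩ Wei: 07:00-07:15, 08:45-10:30, 15:30-16:45.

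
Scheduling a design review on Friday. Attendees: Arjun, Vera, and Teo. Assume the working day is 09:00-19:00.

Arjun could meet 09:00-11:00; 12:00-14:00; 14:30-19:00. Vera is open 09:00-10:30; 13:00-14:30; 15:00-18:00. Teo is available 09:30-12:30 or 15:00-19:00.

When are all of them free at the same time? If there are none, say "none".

Arjun ∩ Vera: 09:00-10:30, 13:00-14:00, 15:00-18:00.
Arjun ∩ Vera ∩ Teo: 09:30-10:30, 15:00-18:00.
So the common availability across everyone is 09:30-10:30, 15:00-18:00.

09:30-10:30, 15:00-18:00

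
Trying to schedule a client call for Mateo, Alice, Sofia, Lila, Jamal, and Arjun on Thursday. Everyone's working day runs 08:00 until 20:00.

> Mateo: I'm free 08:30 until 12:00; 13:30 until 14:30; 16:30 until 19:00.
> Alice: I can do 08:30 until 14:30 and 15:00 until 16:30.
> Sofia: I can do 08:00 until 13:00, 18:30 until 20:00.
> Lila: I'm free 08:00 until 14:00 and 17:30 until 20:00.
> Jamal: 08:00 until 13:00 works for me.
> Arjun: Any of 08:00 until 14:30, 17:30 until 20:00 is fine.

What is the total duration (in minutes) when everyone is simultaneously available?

210

Mateo ∩ Alice: 08:30-12:00, 13:30-14:30.
Mateo ∩ Alice ∩ Sofia: 08:30-12:00.
Mateo ∩ Alice ∩ Sofia ∩ Lila: 08:30-12:00.
Mateo ∩ Alice ∩ Sofia ∩ Lila ∩ Jamal: 08:30-12:00.
Mateo ∩ Alice ∩ Sofia ∩ Lila ∩ Jamal ∩ Arjun: 08:30-12:00.
So the common availability across everyone is 08:30-12:00.
That's a single block of 210 minutes.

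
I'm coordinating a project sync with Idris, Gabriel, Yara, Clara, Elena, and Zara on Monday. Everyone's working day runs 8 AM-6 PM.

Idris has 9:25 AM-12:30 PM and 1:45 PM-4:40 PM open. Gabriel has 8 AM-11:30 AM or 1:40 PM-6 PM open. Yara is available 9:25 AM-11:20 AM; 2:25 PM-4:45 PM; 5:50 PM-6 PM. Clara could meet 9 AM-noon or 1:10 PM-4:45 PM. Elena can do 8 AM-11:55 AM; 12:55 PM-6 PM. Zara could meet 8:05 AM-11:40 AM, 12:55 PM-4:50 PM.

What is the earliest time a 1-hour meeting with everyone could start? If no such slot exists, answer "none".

Idris ∩ Gabriel: 09:25-11:30, 13:45-16:40.
Idris ∩ Gabriel ∩ Yara: 09:25-11:20, 14:25-16:40.
Idris ∩ Gabriel ∩ Yara ∩ Clara: 09:25-11:20, 14:25-16:40.
Idris ∩ Gabriel ∩ Yara ∩ Clara ∩ Elena: 09:25-11:20, 14:25-16:40.
Idris ∩ Gabriel ∩ Yara ∩ Clara ∩ Elena ∩ Zara: 09:25-11:20, 14:25-16:40.
The first common window of at least 60 minutes is 09:25-11:20, so the earliest start is 09:25.

09:25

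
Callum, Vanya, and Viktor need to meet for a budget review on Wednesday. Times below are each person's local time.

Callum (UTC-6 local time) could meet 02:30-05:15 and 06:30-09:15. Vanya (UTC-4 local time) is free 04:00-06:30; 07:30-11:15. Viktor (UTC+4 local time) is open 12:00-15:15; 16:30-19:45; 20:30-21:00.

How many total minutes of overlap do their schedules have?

285

Callum in UTC: 08:30-11:15, 12:30-15:15 (add 6h to convert from UTC-6).
Vanya in UTC: 08:00-10:30, 11:30-15:15 (add 4h to convert from UTC-4).
Viktor in UTC: 08:00-11:15, 12:30-15:45, 16:30-17:00 (subtract 4h to convert from UTC+4).
Callum ∩ Vanya: 08:30-10:30, 12:30-15:15.
Callum ∩ Vanya ∩ Viktor: 08:30-10:30, 12:30-15:15.
Those are the intersection windows.
Summing the common windows: 120 + 165 = 285 minutes.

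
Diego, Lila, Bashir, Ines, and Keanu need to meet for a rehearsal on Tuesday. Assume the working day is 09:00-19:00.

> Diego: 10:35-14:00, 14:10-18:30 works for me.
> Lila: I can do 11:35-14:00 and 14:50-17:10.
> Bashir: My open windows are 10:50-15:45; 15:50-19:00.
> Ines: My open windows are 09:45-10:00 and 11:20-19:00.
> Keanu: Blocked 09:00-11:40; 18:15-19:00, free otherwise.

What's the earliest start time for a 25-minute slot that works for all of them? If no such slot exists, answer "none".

11:40

Diego free: 10:35-14:00, 14:10-18:30.
Lila free: 11:35-14:00, 14:50-17:10.
Bashir free: 10:50-15:45, 15:50-19:00.
Ines free: 09:45-10:00, 11:20-19:00.
Keanu free: 11:40-18:15 (invert busy blocks within the working day).
Diego ∩ Lila: 11:35-14:00, 14:50-17:10.
Diego ∩ Lila ∩ Bashir: 11:35-14:00, 14:50-15:45, 15:50-17:10.
Diego ∩ Lila ∩ Bashir ∩ Ines: 11:35-14:00, 14:50-15:45, 15:50-17:10.
Diego ∩ Lila ∩ Bashir ∩ Ines ∩ Keanu: 11:40-14:00, 14:50-15:45, 15:50-17:10.
So the common availability across everyone is 11:40-14:00, 14:50-15:45, 15:50-17:10.
The first common window of at least 25 minutes is 11:40-14:00, so the earliest start is 11:40.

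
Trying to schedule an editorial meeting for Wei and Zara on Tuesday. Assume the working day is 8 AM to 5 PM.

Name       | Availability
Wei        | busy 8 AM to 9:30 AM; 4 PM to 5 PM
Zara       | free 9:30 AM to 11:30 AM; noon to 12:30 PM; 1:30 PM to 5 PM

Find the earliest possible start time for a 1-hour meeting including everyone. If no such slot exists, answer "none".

Wei free: 09:30-16:00 (invert busy blocks within the working day).
Zara free: 09:30-11:30, 12:00-12:30, 13:30-17:00.
Wei ∩ Zara: 09:30-11:30, 12:00-12:30, 13:30-16:00.
The first common window of at least 60 minutes is 09:30-11:30, so the earliest start is 09:30.

09:30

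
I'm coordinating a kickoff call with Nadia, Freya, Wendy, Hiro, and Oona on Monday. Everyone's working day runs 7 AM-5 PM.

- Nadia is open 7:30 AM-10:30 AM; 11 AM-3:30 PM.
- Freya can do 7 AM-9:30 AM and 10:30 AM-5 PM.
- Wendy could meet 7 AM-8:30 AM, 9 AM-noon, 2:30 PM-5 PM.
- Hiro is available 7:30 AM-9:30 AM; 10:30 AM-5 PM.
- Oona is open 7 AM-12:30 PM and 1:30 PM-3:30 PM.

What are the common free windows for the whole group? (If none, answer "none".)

07:30-08:30, 09:00-09:30, 11:00-12:00, 14:30-15:30

Nadia ∩ Freya: 07:30-09:30, 11:00-15:30.
Nadia ∩ Freya ∩ Wendy: 07:30-08:30, 09:00-09:30, 11:00-12:00, 14:30-15:30.
Nadia ∩ Freya ∩ Wendy ∩ Hiro: 07:30-08:30, 09:00-09:30, 11:00-12:00, 14:30-15:30.
Nadia ∩ Freya ∩ Wendy ∩ Hiro ∩ Oona: 07:30-08:30, 09:00-09:30, 11:00-12:00, 14:30-15:30.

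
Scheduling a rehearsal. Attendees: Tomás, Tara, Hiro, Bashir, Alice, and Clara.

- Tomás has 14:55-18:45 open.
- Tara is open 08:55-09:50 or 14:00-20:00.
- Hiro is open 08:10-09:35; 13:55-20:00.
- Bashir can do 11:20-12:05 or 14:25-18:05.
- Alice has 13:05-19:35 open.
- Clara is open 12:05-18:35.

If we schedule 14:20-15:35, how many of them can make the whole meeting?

Tara, Hiro, Alice, and Clara can make the full 14:20-15:35 slot — that's 4.

4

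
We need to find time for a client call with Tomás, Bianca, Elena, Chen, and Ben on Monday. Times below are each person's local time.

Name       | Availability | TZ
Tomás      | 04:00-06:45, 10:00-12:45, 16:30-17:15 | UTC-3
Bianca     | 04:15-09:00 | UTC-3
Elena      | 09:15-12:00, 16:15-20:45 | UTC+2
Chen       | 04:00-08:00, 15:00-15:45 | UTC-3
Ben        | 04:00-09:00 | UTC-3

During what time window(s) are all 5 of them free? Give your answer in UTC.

07:15-09:45

Tomás in UTC: 07:00-09:45, 13:00-15:45, 19:30-20:15 (add 3h to convert from UTC-3).
Bianca in UTC: 07:15-12:00 (add 3h to convert from UTC-3).
Elena in UTC: 07:15-10:00, 14:15-18:45 (subtract 2h to convert from UTC+2).
Chen in UTC: 07:00-11:00, 18:00-18:45 (add 3h to convert from UTC-3).
Ben in UTC: 07:00-12:00 (add 3h to convert from UTC-3).
Tomás ∩ Bianca: 07:15-09:45.
Tomás ∩ Bianca ∩ Elena: 07:15-09:45.
Tomás ∩ Bianca ∩ Elena ∩ Chen: 07:15-09:45.
Tomás ∩ Bianca ∩ Elena ∩ Chen ∩ Ben: 07:15-09:45.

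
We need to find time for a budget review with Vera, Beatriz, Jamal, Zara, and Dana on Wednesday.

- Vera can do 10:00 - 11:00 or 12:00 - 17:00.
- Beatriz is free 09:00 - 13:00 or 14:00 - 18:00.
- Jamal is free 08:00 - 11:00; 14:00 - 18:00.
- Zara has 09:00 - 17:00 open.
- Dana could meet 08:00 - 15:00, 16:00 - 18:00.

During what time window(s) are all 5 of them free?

10:00-11:00, 14:00-15:00, 16:00-17:00

Vera ∩ Beatriz: 10:00-11:00, 12:00-13:00, 14:00-17:00.
Vera ∩ Beatriz ∩ Jamal: 10:00-11:00, 14:00-17:00.
Vera ∩ Beatriz ∩ Jamal ∩ Zara: 10:00-11:00, 14:00-17:00.
Vera ∩ Beatriz ∩ Jamal ∩ Zara ∩ Dana: 10:00-11:00, 14:00-15:00, 16:00-17:00.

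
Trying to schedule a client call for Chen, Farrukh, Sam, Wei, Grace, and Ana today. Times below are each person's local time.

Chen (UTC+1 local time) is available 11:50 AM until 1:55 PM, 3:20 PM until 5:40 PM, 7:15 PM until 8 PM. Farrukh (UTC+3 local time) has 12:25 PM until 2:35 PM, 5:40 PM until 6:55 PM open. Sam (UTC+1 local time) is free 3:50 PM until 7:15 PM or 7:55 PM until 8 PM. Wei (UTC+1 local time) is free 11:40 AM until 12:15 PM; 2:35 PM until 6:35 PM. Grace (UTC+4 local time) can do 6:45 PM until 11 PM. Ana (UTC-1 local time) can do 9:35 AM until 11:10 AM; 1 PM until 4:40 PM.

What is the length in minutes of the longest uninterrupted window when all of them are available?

65

Chen in UTC: 10:50-12:55, 14:20-16:40, 18:15-19:00 (subtract 1h to convert from UTC+1).
Farrukh in UTC: 09:25-11:35, 14:40-15:55 (subtract 3h to convert from UTC+3).
Sam in UTC: 14:50-18:15, 18:55-19:00 (subtract 1h to convert from UTC+1).
Wei in UTC: 10:40-11:15, 13:35-17:35 (subtract 1h to convert from UTC+1).
Grace in UTC: 14:45-19:00 (subtract 4h to convert from UTC+4).
Ana in UTC: 10:35-12:10, 14:00-17:40 (add 1h to convert from UTC-1).
Chen ∩ Farrukh: 10:50-11:35, 14:40-15:55.
Chen ∩ Farrukh ∩ Sam: 14:50-15:55.
Chen ∩ Farrukh ∩ Sam ∩ Wei: 14:50-15:55.
Chen ∩ Farrukh ∩ Sam ∩ Wei ∩ Grace: 14:50-15:55.
Chen ∩ Farrukh ∩ Sam ∩ Wei ∩ Grace ∩ Ana: 14:50-15:55.
Those are the intersection windows.
The longest is 14:50-15:55 at 65 minutes.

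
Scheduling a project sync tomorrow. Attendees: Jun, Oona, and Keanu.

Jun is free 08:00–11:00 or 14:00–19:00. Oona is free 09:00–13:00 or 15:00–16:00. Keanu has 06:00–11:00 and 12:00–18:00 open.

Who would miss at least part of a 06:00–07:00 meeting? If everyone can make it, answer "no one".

Jun: not fully free for 06:00-07:00. Oona: not fully free for 06:00-07:00. Keanu: free for 06:00-07:00.

Jun, Oona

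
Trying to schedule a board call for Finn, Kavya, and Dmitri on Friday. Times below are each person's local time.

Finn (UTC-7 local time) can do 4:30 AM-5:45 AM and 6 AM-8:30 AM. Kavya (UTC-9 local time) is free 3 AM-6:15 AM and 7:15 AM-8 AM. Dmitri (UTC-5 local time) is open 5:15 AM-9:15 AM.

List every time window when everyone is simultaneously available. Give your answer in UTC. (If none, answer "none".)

Finn in UTC: 11:30-12:45, 13:00-15:30 (add 7h to convert from UTC-7).
Kavya in UTC: 12:00-15:15, 16:15-17:00 (add 9h to convert from UTC-9).
Dmitri in UTC: 10:15-14:15 (add 5h to convert from UTC-5).
Finn ∩ Kavya: 12:00-12:45, 13:00-15:15.
Finn ∩ Kavya ∩ Dmitri: 12:00-12:45, 13:00-14:15.

12:00-12:45, 13:00-14:15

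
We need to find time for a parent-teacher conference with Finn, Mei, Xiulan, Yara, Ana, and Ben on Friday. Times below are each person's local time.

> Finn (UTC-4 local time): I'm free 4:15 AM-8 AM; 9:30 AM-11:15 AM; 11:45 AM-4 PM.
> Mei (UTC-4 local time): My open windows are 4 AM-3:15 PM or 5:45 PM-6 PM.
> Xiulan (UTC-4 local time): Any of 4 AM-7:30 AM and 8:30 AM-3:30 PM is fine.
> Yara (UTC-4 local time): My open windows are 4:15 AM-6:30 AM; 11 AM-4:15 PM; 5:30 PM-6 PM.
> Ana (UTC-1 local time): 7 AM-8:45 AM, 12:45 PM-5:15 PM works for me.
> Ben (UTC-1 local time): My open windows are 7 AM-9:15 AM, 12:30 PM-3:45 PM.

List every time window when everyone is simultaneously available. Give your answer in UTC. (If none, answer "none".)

08:15-09:45, 15:00-15:15, 15:45-16:45

Finn in UTC: 08:15-12:00, 13:30-15:15, 15:45-20:00 (add 4h to convert from UTC-4).
Mei in UTC: 08:00-19:15, 21:45-22:00 (add 4h to convert from UTC-4).
Xiulan in UTC: 08:00-11:30, 12:30-19:30 (add 4h to convert from UTC-4).
Yara in UTC: 08:15-10:30, 15:00-20:15, 21:30-22:00 (add 4h to convert from UTC-4).
Ana in UTC: 08:00-09:45, 13:45-18:15 (add 1h to convert from UTC-1).
Ben in UTC: 08:00-10:15, 13:30-16:45 (add 1h to convert from UTC-1).
Finn ∩ Mei: 08:15-12:00, 13:30-15:15, 15:45-19:15.
Finn ∩ Mei ∩ Xiulan: 08:15-11:30, 13:30-15:15, 15:45-19:15.
Finn ∩ Mei ∩ Xiulan ∩ Yara: 08:15-10:30, 15:00-15:15, 15:45-19:15.
Finn ∩ Mei ∩ Xiulan ∩ Yara ∩ Ana: 08:15-09:45, 15:00-15:15, 15:45-18:15.
Finn ∩ Mei ∩ Xiulan ∩ Yara ∩ Ana ∩ Ben: 08:15-09:45, 15:00-15:15, 15:45-16:45.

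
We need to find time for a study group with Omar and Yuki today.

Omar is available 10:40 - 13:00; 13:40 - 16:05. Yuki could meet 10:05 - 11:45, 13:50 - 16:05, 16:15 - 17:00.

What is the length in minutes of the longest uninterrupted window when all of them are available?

135

Omar ∩ Yuki: 10:40-11:45, 13:50-16:05.
So the common availability across everyone is 10:40-11:45, 13:50-16:05.
The longest is 13:50-16:05 at 135 minutes.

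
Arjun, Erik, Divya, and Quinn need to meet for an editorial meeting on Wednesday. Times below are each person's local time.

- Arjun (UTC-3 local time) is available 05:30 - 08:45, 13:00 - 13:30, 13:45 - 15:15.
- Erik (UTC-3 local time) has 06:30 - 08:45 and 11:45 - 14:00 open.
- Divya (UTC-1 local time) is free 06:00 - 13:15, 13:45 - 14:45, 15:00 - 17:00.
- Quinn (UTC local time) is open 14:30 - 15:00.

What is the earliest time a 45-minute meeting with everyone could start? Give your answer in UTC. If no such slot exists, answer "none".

none

Arjun in UTC: 08:30-11:45, 16:00-16:30, 16:45-18:15 (add 3h to convert from UTC-3).
Erik in UTC: 09:30-11:45, 14:45-17:00 (add 3h to convert from UTC-3).
Divya in UTC: 07:00-14:15, 14:45-15:45, 16:00-18:00 (add 1h to convert from UTC-1).
Quinn in UTC: 14:30-15:00.
Arjun ∩ Erik: 09:30-11:45, 16:00-16:30, 16:45-17:00.
Arjun ∩ Erik ∩ Divya: 09:30-11:45, 16:00-16:30, 16:45-17:00.
Arjun ∩ Erik ∩ Divya ∩ Quinn: ∅.
There is no time when everyone is free.
No common window is at least 45 minutes long.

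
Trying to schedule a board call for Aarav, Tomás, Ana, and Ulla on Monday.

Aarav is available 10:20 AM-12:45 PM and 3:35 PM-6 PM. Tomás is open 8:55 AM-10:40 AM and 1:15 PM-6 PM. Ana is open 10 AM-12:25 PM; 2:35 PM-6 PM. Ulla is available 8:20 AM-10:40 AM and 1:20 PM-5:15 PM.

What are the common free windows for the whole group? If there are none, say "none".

Aarav ∩ Tomás: 10:20-10:40, 15:35-18:00.
Aarav ∩ Tomás ∩ Ana: 10:20-10:40, 15:35-18:00.
Aarav ∩ Tomás ∩ Ana ∩ Ulla: 10:20-10:40, 15:35-17:15.

10:20-10:40, 15:35-17:15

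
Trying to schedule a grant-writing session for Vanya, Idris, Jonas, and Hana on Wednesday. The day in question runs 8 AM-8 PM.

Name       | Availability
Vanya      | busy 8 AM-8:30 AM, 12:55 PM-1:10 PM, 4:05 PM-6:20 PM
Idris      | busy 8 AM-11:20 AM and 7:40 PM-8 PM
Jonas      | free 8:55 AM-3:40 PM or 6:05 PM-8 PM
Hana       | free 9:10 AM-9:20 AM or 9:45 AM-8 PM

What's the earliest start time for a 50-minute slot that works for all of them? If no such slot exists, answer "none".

11:20

Vanya free: 08:30-12:55, 13:10-16:05, 18:20-20:00 (invert busy blocks within the working day).
Idris free: 11:20-19:40 (invert busy blocks within the working day).
Jonas free: 08:55-15:40, 18:05-20:00.
Hana free: 09:10-09:20, 09:45-20:00.
Vanya ∩ Idris: 11:20-12:55, 13:10-16:05, 18:20-19:40.
Vanya ∩ Idris ∩ Jonas: 11:20-12:55, 13:10-15:40, 18:20-19:40.
Vanya ∩ Idris ∩ Jonas ∩ Hana: 11:20-12:55, 13:10-15:40, 18:20-19:40.
So the common availability across everyone is 11:20-12:55, 13:10-15:40, 18:20-19:40.
The first common window of at least 50 minutes is 11:20-12:55, so the earliest start is 11:20.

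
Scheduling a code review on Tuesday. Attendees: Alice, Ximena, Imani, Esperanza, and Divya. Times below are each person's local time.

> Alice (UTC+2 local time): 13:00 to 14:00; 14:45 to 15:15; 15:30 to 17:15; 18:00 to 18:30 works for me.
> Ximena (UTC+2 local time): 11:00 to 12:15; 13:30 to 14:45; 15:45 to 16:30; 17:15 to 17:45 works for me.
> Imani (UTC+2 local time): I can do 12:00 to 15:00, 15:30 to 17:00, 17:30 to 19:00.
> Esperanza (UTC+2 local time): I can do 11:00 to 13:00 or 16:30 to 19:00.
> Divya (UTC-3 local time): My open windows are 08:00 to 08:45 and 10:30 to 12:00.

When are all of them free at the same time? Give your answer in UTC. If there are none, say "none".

none

Alice in UTC: 11:00-12:00, 12:45-13:15, 13:30-15:15, 16:00-16:30 (subtract 2h to convert from UTC+2).
Ximena in UTC: 09:00-10:15, 11:30-12:45, 13:45-14:30, 15:15-15:45 (subtract 2h to convert from UTC+2).
Imani in UTC: 10:00-13:00, 13:30-15:00, 15:30-17:00 (subtract 2h to convert from UTC+2).
Esperanza in UTC: 09:00-11:00, 14:30-17:00 (subtract 2h to convert from UTC+2).
Divya in UTC: 11:00-11:45, 13:30-15:00 (add 3h to convert from UTC-3).
Alice ∩ Ximena: 11:30-12:00, 13:45-14:30.
Alice ∩ Ximena ∩ Imani: 11:30-12:00, 13:45-14:30.
Alice ∩ Ximena ∩ Imani ∩ Esperanza: ∅.
Alice ∩ Ximena ∩ Imani ∩ Esperanza ∩ Divya: ∅.
There is no time when everyone is free.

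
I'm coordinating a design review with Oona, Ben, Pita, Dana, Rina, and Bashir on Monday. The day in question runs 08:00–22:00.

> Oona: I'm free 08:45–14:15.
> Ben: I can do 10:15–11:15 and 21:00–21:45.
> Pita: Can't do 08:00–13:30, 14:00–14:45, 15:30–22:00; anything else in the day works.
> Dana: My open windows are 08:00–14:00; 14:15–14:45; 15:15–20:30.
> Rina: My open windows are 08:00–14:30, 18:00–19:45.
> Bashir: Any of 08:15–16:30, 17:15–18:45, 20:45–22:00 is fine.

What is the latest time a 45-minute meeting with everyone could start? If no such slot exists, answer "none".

none

Oona free: 08:45-14:15.
Ben free: 10:15-11:15, 21:00-21:45.
Pita free: 13:30-14:00, 14:45-15:30 (invert busy blocks within the working day).
Dana free: 08:00-14:00, 14:15-14:45, 15:15-20:30.
Rina free: 08:00-14:30, 18:00-19:45.
Bashir free: 08:15-16:30, 17:15-18:45, 20:45-22:00.
Oona ∩ Ben: 10:15-11:15.
Oona ∩ Ben ∩ Pita: ∅.
Oona ∩ Ben ∩ Pita ∩ Dana: ∅.
Oona ∩ Ben ∩ Pita ∩ Dana ∩ Rina: ∅.
Oona ∩ Ben ∩ Pita ∩ Dana ∩ Rina ∩ Bashir: ∅.
There is no time when everyone is free.
No common window is at least 45 minutes long.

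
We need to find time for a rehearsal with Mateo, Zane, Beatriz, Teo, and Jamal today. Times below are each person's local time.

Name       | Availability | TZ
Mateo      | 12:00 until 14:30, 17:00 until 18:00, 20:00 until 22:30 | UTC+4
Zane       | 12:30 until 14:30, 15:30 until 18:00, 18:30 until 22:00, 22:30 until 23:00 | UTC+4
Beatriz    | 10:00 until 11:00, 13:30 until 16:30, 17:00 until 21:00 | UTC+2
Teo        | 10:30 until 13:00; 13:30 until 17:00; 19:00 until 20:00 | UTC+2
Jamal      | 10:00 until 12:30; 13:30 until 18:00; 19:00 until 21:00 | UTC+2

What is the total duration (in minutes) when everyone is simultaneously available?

Mateo in UTC: 08:00-10:30, 13:00-14:00, 16:00-18:30 (subtract 4h to convert from UTC+4).
Zane in UTC: 08:30-10:30, 11:30-14:00, 14:30-18:00, 18:30-19:00 (subtract 4h to convert from UTC+4).
Beatriz in UTC: 08:00-09:00, 11:30-14:30, 15:00-19:00 (subtract 2h to convert from UTC+2).
Teo in UTC: 08:30-11:00, 11:30-15:00, 17:00-18:00 (subtract 2h to convert from UTC+2).
Jamal in UTC: 08:00-10:30, 11:30-16:00, 17:00-19:00 (subtract 2h to convert from UTC+2).
Mateo ∩ Zane: 08:30-10:30, 13:00-14:00, 16:00-18:00.
Mateo ∩ Zane ∩ Beatriz: 08:30-09:00, 13:00-14:00, 16:00-18:00.
Mateo ∩ Zane ∩ Beatriz ∩ Teo: 08:30-09:00, 13:00-14:00, 17:00-18:00.
Mateo ∩ Zane ∩ Beatriz ∩ Teo ∩ Jamal: 08:30-09:00, 13:00-14:00, 17:00-18:00.
Summing the common windows: 30 + 60 + 60 = 150 minutes.

150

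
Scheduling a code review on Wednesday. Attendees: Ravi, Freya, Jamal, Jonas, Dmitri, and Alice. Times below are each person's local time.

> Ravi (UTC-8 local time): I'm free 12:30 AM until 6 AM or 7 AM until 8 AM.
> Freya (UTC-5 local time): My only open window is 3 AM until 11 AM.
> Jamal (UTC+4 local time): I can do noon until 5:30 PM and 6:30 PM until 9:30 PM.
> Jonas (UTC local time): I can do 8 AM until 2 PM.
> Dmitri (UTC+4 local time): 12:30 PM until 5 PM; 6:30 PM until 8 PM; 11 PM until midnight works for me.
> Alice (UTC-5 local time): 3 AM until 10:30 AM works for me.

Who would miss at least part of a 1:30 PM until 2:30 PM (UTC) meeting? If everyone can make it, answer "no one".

Ravi in UTC: 08:30-14:00, 15:00-16:00 (add 8h to convert from UTC-8).
Freya in UTC: 08:00-16:00 (add 5h to convert from UTC-5).
Jamal in UTC: 08:00-13:30, 14:30-17:30 (subtract 4h to convert from UTC+4).
Jonas in UTC: 08:00-14:00.
Dmitri in UTC: 08:30-13:00, 14:30-16:00, 19:00-20:00 (subtract 4h to convert from UTC+4).
Alice in UTC: 08:00-15:30 (add 5h to convert from UTC-5).
Ravi: not fully free for 13:30-14:30. Freya: free for 13:30-14:30. Jamal: not fully free for 13:30-14:30. Jonas: not fully free for 13:30-14:30. Dmitri: not fully free for 13:30-14:30. Alice: free for 13:30-14:30.

Dmitri, Jamal, Jonas, Ravi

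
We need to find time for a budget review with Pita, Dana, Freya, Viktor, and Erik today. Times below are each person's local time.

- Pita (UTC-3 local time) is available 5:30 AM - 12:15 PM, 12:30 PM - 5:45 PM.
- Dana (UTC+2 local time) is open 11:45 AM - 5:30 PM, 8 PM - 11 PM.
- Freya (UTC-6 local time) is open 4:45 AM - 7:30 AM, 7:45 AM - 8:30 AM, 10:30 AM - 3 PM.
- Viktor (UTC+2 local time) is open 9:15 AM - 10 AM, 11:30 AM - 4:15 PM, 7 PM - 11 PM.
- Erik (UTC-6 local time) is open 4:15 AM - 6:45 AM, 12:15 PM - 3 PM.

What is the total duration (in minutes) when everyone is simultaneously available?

Pita in UTC: 08:30-15:15, 15:30-20:45 (add 3h to convert from UTC-3).
Dana in UTC: 09:45-15:30, 18:00-21:00 (subtract 2h to convert from UTC+2).
Freya in UTC: 10:45-13:30, 13:45-14:30, 16:30-21:00 (add 6h to convert from UTC-6).
Viktor in UTC: 07:15-08:00, 09:30-14:15, 17:00-21:00 (subtract 2h to convert from UTC+2).
Erik in UTC: 10:15-12:45, 18:15-21:00 (add 6h to convert from UTC-6).
Pita ∩ Dana: 09:45-15:15, 18:00-20:45.
Pita ∩ Dana ∩ Freya: 10:45-13:30, 13:45-14:30, 18:00-20:45.
Pita ∩ Dana ∩ Freya ∩ Viktor: 10:45-13:30, 13:45-14:15, 18:00-20:45.
Pita ∩ Dana ∩ Freya ∩ Viktor ∩ Erik: 10:45-12:45, 18:15-20:45.
Summing the common windows: 120 + 150 = 270 minutes.

270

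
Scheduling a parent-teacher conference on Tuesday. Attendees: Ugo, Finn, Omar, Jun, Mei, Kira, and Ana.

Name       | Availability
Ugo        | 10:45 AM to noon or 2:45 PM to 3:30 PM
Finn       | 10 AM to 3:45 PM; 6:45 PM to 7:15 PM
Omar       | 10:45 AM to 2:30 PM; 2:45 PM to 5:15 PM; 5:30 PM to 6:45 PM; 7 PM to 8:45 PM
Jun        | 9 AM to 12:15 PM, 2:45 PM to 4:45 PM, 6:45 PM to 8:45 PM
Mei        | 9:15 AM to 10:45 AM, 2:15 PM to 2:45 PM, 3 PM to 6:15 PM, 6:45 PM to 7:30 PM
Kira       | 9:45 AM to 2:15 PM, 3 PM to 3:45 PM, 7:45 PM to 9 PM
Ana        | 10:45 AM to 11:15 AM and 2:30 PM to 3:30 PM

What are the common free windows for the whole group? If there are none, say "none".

15:00-15:30

Ugo ∩ Finn: 10:45-12:00, 14:45-15:30.
Ugo ∩ Finn ∩ Omar: 10:45-12:00, 14:45-15:30.
Ugo ∩ Finn ∩ Omar ∩ Jun: 10:45-12:00, 14:45-15:30.
Ugo ∩ Finn ∩ Omar ∩ Jun ∩ Mei: 15:00-15:30.
Ugo ∩ Finn ∩ Omar ∩ Jun ∩ Mei ∩ Kira: 15:00-15:30.
Ugo ∩ Finn ∩ Omar ∩ Jun ∩ Mei ∩ Kira ∩ Ana: 15:00-15:30.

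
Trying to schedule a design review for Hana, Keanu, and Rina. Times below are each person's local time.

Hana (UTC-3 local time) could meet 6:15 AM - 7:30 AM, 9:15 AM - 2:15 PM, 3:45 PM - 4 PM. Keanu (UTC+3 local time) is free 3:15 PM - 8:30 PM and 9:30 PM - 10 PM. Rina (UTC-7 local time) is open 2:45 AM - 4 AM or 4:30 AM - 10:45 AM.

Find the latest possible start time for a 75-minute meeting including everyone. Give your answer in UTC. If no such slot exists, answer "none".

16:00

Hana in UTC: 09:15-10:30, 12:15-17:15, 18:45-19:00 (add 3h to convert from UTC-3).
Keanu in UTC: 12:15-17:30, 18:30-19:00 (subtract 3h to convert from UTC+3).
Rina in UTC: 09:45-11:00, 11:30-17:45 (add 7h to convert from UTC-7).
Hana ∩ Keanu: 12:15-17:15, 18:45-19:00.
Hana ∩ Keanu ∩ Rina: 12:15-17:15.
The last common window of at least 75 minutes is 12:15-17:15; a 75-minute meeting can start as late as 16:00 and still end by 17:15.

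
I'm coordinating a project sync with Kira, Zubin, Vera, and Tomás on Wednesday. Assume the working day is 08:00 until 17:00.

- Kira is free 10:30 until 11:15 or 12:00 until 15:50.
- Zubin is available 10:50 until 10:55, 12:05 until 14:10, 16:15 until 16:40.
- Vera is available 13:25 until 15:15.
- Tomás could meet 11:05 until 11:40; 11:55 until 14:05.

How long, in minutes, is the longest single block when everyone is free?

40

Kira ∩ Zubin: 10:50-10:55, 12:05-14:10.
Kira ∩ Zubin ∩ Vera: 13:25-14:10.
Kira ∩ Zubin ∩ Vera ∩ Tomás: 13:25-14:05.
The longest is 13:25-14:05 at 40 minutes.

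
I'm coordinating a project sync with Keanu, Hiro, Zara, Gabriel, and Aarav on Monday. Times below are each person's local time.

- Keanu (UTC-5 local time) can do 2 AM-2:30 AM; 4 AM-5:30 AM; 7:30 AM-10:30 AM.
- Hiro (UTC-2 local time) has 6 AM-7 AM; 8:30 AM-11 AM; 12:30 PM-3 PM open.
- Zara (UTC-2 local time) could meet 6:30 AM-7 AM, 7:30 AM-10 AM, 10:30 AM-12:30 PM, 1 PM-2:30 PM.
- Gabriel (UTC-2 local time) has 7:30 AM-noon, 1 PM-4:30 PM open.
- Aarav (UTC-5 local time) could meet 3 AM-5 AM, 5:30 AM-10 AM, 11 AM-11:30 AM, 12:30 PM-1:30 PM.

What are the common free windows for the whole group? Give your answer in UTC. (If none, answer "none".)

12:30-13:00

Keanu in UTC: 07:00-07:30, 09:00-10:30, 12:30-15:30 (add 5h to convert from UTC-5).
Hiro in UTC: 08:00-09:00, 10:30-13:00, 14:30-17:00 (add 2h to convert from UTC-2).
Zara in UTC: 08:30-09:00, 09:30-12:00, 12:30-14:30, 15:00-16:30 (add 2h to convert from UTC-2).
Gabriel in UTC: 09:30-14:00, 15:00-18:30 (add 2h to convert from UTC-2).
Aarav in UTC: 08:00-10:00, 10:30-15:00, 16:00-16:30, 17:30-18:30 (add 5h to convert from UTC-5).
Keanu ∩ Hiro: 12:30-13:00, 14:30-15:30.
Keanu ∩ Hiro ∩ Zara: 12:30-13:00, 15:00-15:30.
Keanu ∩ Hiro ∩ Zara ∩ Gabriel: 12:30-13:00, 15:00-15:30.
Keanu ∩ Hiro ∩ Zara ∩ Gabriel ∩ Aarav: 12:30-13:00.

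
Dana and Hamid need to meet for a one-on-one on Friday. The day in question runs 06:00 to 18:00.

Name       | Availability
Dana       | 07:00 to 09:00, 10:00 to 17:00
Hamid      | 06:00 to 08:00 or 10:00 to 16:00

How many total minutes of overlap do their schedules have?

Dana ∩ Hamid: 07:00-08:00, 10:00-16:00.
Summing the common windows: 60 + 360 = 420 minutes.

420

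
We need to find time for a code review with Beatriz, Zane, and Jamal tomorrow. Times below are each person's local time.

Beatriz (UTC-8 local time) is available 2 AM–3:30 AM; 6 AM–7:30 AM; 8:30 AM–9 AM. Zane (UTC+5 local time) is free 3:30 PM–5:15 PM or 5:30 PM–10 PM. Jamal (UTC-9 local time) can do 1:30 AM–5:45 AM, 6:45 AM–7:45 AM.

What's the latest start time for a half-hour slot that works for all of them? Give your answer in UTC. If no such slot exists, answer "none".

Beatriz in UTC: 10:00-11:30, 14:00-15:30, 16:30-17:00 (add 8h to convert from UTC-8).
Zane in UTC: 10:30-12:15, 12:30-17:00 (subtract 5h to convert from UTC+5).
Jamal in UTC: 10:30-14:45, 15:45-16:45 (add 9h to convert from UTC-9).
Beatriz ∩ Zane: 10:30-11:30, 14:00-15:30, 16:30-17:00.
Beatriz ∩ Zane ∩ Jamal: 10:30-11:30, 14:00-14:45, 16:30-16:45.
The last common window of at least 30 minutes is 14:00-14:45; a 30-minute meeting can start as late as 14:15 and still end by 14:45.

14:15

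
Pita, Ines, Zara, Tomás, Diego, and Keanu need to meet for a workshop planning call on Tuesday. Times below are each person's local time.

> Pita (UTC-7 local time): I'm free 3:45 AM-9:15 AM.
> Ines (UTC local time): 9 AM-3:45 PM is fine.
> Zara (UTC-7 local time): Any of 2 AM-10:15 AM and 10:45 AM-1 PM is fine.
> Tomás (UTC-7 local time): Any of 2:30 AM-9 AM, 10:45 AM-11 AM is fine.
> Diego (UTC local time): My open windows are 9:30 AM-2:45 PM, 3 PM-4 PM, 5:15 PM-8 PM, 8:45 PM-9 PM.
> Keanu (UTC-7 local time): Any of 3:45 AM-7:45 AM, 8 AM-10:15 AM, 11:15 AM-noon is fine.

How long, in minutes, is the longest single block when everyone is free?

Pita in UTC: 10:45-16:15 (add 7h to convert from UTC-7).
Ines in UTC: 09:00-15:45.
Zara in UTC: 09:00-17:15, 17:45-20:00 (add 7h to convert from UTC-7).
Tomás in UTC: 09:30-16:00, 17:45-18:00 (add 7h to convert from UTC-7).
Diego in UTC: 09:30-14:45, 15:00-16:00, 17:15-20:00, 20:45-21:00.
Keanu in UTC: 10:45-14:45, 15:00-17:15, 18:15-19:00 (add 7h to convert from UTC-7).
Pita ∩ Ines: 10:45-15:45.
Pita ∩ Ines ∩ Zara: 10:45-15:45.
Pita ∩ Ines ∩ Zara ∩ Tomás: 10:45-15:45.
Pita ∩ Ines ∩ Zara ∩ Tomás ∩ Diego: 10:45-14:45, 15:00-15:45.
Pita ∩ Ines ∩ Zara ∩ Tomás ∩ Diego ∩ Keanu: 10:45-14:45, 15:00-15:45.
The longest is 10:45-14:45 at 240 minutes.

240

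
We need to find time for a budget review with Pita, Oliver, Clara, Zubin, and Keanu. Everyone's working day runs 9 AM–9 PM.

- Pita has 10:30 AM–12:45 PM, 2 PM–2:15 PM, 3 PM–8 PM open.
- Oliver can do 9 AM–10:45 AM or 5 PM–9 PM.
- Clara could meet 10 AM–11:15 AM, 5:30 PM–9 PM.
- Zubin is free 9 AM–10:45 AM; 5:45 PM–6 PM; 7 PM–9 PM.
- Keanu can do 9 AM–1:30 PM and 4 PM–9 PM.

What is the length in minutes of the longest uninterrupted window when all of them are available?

Pita ∩ Oliver: 10:30-10:45, 17:00-20:00.
Pita ∩ Oliver ∩ Clara: 10:30-10:45, 17:30-20:00.
Pita ∩ Oliver ∩ Clara ∩ Zubin: 10:30-10:45, 17:45-18:00, 19:00-20:00.
Pita ∩ Oliver ∩ Clara ∩ Zubin ∩ Keanu: 10:30-10:45, 17:45-18:00, 19:00-20:00.
The longest is 19:00-20:00 at 60 minutes.

60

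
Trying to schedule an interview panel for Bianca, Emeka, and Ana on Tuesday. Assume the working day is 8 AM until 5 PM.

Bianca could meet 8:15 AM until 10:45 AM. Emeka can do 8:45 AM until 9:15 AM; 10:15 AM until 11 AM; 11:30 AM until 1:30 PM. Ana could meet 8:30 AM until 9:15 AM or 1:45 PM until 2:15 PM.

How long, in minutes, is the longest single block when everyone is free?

30

Bianca ∩ Emeka: 08:45-09:15, 10:15-10:45.
Bianca ∩ Emeka ∩ Ana: 08:45-09:15.
So the common availability across everyone is 08:45-09:15.
The longest is 08:45-09:15 at 30 minutes.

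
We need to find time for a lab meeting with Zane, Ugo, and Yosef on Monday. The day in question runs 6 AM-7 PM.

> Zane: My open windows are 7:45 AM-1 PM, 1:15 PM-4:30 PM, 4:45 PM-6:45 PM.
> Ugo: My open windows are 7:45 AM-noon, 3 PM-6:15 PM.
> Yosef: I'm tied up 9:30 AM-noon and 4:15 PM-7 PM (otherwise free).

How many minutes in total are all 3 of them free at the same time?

180

Zane free: 07:45-13:00, 13:15-16:30, 16:45-18:45.
Ugo free: 07:45-12:00, 15:00-18:15.
Yosef free: 06:00-09:30, 12:00-16:15 (invert busy blocks within the working day).
Zane ∩ Ugo: 07:45-12:00, 15:00-16:30, 16:45-18:15.
Zane ∩ Ugo ∩ Yosef: 07:45-09:30, 15:00-16:15.
Summing the common windows: 105 + 75 = 180 minutes.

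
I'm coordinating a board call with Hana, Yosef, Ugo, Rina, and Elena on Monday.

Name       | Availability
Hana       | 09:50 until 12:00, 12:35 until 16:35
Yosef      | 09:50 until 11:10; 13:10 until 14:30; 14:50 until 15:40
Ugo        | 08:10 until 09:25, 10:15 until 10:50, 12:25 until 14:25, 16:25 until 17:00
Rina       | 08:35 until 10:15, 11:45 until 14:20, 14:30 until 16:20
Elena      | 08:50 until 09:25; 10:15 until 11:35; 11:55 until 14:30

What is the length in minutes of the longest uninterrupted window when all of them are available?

Hana ∩ Yosef: 09:50-11:10, 13:10-14:30, 14:50-15:40.
Hana ∩ Yosef ∩ Ugo: 10:15-10:50, 13:10-14:25.
Hana ∩ Yosef ∩ Ugo ∩ Rina: 13:10-14:20.
Hana ∩ Yosef ∩ Ugo ∩ Rina ∩ Elena: 13:10-14:20.
Those are the intersection windows.
The longest is 13:10-14:20 at 70 minutes.

70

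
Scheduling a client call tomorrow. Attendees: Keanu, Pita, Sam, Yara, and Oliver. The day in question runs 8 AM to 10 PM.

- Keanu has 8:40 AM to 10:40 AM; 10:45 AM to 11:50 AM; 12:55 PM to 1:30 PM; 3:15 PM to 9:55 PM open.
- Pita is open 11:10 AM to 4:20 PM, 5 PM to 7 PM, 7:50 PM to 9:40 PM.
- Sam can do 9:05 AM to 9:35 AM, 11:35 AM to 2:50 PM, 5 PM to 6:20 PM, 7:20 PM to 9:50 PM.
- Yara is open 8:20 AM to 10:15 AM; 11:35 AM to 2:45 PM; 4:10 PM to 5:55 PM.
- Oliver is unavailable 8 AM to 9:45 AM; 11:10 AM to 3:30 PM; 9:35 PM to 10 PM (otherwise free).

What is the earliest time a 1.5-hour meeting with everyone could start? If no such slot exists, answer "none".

none

Keanu free: 08:40-10:40, 10:45-11:50, 12:55-13:30, 15:15-21:55.
Pita free: 11:10-16:20, 17:00-19:00, 19:50-21:40.
Sam free: 09:05-09:35, 11:35-14:50, 17:00-18:20, 19:20-21:50.
Yara free: 08:20-10:15, 11:35-14:45, 16:10-17:55.
Oliver free: 09:45-11:10, 15:30-21:35 (invert busy blocks within the working day).
Keanu ∩ Pita: 11:10-11:50, 12:55-13:30, 15:15-16:20, 17:00-19:00, 19:50-21:40.
Keanu ∩ Pita ∩ Sam: 11:35-11:50, 12:55-13:30, 17:00-18:20, 19:50-21:40.
Keanu ∩ Pita ∩ Sam ∩ Yara: 11:35-11:50, 12:55-13:30, 17:00-17:55.
Keanu ∩ Pita ∩ Sam ∩ Yara ∩ Oliver: 17:00-17:55.
Those are the intersection windows.
No common window is at least 90 minutes long.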